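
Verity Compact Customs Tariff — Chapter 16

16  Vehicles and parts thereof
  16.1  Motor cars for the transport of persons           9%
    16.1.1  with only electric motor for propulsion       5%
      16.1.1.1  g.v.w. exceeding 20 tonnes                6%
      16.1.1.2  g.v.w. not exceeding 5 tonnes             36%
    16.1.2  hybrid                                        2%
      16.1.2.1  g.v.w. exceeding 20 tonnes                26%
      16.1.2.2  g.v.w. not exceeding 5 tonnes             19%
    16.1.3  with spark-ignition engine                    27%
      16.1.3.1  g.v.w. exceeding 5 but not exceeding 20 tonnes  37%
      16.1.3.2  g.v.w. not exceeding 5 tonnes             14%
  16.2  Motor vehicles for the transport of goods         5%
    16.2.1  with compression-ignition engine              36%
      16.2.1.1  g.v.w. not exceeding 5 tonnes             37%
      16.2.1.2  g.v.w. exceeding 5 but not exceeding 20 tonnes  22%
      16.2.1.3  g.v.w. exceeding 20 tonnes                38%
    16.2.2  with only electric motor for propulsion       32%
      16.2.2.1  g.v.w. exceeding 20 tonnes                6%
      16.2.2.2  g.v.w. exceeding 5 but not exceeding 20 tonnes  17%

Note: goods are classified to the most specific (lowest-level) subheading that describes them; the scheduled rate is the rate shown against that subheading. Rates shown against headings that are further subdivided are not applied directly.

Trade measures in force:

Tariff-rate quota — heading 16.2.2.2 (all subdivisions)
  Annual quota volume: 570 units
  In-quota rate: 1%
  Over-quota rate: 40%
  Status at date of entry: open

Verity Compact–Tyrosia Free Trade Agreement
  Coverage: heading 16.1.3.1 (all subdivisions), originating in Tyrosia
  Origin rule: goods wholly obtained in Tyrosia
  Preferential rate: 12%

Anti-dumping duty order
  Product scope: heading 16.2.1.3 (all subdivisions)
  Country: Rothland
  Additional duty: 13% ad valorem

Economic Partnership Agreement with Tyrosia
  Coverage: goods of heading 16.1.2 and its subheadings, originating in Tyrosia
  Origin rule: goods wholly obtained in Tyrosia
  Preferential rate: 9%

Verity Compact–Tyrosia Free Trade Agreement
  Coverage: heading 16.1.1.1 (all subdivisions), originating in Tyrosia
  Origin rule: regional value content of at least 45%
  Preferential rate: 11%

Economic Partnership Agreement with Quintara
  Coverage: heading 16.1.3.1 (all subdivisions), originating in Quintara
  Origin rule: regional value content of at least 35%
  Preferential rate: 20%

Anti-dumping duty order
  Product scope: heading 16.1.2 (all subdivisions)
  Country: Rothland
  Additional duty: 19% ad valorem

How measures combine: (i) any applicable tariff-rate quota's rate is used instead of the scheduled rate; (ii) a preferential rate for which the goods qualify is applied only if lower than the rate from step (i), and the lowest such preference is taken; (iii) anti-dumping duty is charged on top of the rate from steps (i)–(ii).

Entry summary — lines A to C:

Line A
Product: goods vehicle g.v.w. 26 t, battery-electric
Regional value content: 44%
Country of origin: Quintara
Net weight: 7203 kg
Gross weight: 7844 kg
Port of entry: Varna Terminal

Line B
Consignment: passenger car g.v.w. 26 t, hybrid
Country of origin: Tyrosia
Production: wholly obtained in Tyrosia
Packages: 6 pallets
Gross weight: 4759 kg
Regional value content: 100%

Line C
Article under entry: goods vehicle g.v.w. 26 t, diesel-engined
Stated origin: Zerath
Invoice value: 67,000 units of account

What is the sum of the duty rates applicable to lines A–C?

Line A: goods vehicle → 16.2; battery-electric → 16.2.2; g.v.w. 26 t → 16.2.2.1. Scheduled 6%. Quintara agreement on 16.1.3.1: 16.2.2.1 not covered. → 6%.
Line B: passenger car → 16.1; hybrid → 16.1.2; g.v.w. 26 t → 16.1.2.1. Scheduled 26%. Tyrosia agreement on 16.1.3.1: 16.1.2.1 not covered; Tyrosia agreement on 16.1.2: wholly obtained → 9% available; Tyrosia agreement on 16.1.1.1: 16.1.2.1 not covered; preferential 9%. → 9%.
Line C: goods vehicle → 16.2; diesel-engined → 16.2.1; g.v.w. 26 t → 16.2.1.3. Scheduled 38%. No special measure applies. → 38%.
Sum: 6% + 9% + 38% = 53%.

53%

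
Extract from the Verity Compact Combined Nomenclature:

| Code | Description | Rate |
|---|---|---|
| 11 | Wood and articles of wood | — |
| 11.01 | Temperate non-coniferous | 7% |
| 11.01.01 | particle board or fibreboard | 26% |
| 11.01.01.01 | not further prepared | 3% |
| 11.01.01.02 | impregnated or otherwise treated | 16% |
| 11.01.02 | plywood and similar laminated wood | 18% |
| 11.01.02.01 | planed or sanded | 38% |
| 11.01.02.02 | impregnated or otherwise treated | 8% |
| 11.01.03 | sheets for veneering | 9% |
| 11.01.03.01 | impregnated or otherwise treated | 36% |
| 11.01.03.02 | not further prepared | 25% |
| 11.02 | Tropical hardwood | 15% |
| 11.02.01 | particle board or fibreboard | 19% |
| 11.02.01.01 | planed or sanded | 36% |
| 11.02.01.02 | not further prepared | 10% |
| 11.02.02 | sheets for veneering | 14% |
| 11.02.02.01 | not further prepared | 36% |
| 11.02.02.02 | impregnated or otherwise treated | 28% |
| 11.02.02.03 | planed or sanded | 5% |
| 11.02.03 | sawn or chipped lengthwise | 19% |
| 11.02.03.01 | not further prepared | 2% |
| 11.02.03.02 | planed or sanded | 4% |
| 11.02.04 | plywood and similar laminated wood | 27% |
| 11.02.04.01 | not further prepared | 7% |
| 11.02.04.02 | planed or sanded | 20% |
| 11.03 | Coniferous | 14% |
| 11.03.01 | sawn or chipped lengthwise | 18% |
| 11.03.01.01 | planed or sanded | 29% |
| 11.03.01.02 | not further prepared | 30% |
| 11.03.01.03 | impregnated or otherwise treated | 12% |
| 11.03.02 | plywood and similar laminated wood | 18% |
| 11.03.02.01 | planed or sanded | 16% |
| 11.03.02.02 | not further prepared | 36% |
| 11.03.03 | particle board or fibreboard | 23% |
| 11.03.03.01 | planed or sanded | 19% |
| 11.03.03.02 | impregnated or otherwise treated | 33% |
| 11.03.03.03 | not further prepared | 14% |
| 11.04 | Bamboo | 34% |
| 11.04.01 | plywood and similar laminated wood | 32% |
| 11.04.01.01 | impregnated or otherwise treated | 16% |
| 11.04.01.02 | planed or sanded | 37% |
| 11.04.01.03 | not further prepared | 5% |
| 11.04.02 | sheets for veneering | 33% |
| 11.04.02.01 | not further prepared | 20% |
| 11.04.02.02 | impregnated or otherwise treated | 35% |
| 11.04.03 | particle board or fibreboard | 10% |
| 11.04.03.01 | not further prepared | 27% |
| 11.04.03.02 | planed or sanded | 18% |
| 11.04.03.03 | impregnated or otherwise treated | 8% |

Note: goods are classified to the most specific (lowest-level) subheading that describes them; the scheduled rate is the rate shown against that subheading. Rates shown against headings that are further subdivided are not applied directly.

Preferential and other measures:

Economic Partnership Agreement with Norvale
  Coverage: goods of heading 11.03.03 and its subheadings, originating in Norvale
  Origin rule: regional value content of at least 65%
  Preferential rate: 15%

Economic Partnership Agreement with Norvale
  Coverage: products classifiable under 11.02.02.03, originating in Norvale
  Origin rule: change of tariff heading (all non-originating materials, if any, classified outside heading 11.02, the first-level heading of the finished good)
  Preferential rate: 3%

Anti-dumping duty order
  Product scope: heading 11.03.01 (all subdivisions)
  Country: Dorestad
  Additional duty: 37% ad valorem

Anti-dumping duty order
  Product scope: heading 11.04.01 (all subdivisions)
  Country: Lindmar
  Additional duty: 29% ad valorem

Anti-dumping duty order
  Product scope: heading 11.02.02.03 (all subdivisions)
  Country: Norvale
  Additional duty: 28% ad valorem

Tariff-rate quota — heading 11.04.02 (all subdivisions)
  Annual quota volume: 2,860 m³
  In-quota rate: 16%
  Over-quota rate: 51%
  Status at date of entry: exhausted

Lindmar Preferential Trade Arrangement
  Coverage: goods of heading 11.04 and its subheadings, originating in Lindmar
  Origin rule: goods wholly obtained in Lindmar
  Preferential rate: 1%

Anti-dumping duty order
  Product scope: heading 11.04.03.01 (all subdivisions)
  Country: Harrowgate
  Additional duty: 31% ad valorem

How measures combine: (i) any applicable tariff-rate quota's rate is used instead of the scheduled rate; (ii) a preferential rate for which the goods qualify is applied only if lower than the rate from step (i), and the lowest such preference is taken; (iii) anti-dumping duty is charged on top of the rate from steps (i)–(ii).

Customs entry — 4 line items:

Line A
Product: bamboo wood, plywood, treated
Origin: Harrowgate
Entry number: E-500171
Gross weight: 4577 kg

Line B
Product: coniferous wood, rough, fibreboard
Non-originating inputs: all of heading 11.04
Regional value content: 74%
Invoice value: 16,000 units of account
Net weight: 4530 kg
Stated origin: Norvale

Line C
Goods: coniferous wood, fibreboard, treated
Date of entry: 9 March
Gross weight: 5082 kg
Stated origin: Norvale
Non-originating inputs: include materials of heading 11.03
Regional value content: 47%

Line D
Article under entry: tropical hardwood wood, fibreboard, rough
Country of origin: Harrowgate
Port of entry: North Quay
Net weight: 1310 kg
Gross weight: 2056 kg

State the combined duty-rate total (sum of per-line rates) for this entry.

Line A: bamboo → 11.04; plywood → 11.04.01; treated → 11.04.01.01. Scheduled 16%. No special measure applies. → 16%.
Line B: coniferous → 11.03; fibreboard → 11.03.03; rough → 11.03.03.03. Scheduled 14%. Norvale agreement on 11.03.03: RVC ≥ 65% → 15% available; Norvale agreement on 11.02.02.03: 11.03.03.03 not covered; preference 15% not lower than 14% → no reduction. → 14%.
Line C: coniferous → 11.03; fibreboard → 11.03.03; treated → 11.03.03.02. Scheduled 33%. Norvale agreement on 11.03.03: RVC < 65%; Norvale agreement on 11.02.02.03: 11.03.03.02 not covered. → 33%.
Line D: tropical hardwood → 11.02; fibreboard → 11.02.01; rough → 11.02.01.02. Scheduled 10%. No special measure applies. → 10%.
Sum: 16% + 14% + 33% + 10% = 73%.

73%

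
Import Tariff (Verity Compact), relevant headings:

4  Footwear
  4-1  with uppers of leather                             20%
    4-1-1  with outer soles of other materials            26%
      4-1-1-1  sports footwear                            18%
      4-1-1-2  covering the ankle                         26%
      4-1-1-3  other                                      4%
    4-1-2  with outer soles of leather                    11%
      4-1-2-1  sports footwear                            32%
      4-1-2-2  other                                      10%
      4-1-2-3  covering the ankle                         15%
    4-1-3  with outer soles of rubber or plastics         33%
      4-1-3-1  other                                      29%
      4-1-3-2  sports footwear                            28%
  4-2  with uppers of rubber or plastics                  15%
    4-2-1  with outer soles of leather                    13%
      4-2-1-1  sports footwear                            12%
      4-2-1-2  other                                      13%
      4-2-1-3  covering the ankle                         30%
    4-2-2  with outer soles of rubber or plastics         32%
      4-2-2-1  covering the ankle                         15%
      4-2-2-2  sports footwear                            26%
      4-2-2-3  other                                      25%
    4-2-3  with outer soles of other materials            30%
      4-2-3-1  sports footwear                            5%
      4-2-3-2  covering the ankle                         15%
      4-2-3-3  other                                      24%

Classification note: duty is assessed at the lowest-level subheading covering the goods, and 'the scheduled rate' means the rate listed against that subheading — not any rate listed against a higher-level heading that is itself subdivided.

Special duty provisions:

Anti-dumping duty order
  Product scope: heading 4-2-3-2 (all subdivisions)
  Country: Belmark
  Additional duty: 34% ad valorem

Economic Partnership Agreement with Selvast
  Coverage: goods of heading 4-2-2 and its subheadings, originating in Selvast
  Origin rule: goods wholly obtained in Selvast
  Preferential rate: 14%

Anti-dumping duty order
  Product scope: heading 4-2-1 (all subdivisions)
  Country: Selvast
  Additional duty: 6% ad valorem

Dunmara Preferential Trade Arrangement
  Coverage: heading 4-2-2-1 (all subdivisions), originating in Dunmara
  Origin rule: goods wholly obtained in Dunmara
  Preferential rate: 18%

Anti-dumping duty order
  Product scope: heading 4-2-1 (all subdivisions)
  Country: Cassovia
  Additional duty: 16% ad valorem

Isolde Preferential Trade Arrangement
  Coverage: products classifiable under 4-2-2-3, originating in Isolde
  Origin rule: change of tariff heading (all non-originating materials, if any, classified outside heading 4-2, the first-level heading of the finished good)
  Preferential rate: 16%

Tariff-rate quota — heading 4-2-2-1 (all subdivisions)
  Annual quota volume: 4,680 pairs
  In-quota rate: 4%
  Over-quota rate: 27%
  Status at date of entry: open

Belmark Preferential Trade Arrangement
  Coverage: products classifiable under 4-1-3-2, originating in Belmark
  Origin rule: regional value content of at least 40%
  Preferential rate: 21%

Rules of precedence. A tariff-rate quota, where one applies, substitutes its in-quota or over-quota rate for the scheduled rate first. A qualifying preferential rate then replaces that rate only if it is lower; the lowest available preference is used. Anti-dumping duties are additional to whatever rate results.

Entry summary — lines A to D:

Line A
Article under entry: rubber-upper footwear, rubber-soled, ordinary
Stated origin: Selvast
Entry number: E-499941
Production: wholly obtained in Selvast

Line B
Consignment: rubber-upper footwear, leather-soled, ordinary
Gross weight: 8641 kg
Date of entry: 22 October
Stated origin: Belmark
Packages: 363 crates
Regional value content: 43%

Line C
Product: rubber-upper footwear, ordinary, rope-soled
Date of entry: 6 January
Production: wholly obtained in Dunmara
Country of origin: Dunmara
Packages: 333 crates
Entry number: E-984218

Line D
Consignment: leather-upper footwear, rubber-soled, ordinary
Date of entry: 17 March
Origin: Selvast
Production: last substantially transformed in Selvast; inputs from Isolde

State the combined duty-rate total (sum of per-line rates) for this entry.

80%

Line A: rubber-upper → 4-2; rubber-soled → 4-2-2; ordinary → 4-2-2-3. Scheduled 25%. Selvast agreement on 4-2-2: wholly obtained → 14% available; preferential 14%. → 14%.
Line B: rubber-upper → 4-2; leather-soled → 4-2-1; ordinary → 4-2-1-2. Scheduled 13%. Belmark agreement on 4-1-3-2: 4-2-1-2 not covered. → 13%.
Line C: rubber-upper → 4-2; rope-soled → 4-2-3; ordinary → 4-2-3-3. Scheduled 24%. Dunmara agreement on 4-2-2-1: 4-2-3-3 not covered. → 24%.
Line D: leather-upper → 4-1; rubber-soled → 4-1-3; ordinary → 4-1-3-1. Scheduled 29%. Selvast agreement on 4-2-2: 4-1-3-1 not covered. → 29%.
Sum: 14% + 13% + 24% + 29% = 80%.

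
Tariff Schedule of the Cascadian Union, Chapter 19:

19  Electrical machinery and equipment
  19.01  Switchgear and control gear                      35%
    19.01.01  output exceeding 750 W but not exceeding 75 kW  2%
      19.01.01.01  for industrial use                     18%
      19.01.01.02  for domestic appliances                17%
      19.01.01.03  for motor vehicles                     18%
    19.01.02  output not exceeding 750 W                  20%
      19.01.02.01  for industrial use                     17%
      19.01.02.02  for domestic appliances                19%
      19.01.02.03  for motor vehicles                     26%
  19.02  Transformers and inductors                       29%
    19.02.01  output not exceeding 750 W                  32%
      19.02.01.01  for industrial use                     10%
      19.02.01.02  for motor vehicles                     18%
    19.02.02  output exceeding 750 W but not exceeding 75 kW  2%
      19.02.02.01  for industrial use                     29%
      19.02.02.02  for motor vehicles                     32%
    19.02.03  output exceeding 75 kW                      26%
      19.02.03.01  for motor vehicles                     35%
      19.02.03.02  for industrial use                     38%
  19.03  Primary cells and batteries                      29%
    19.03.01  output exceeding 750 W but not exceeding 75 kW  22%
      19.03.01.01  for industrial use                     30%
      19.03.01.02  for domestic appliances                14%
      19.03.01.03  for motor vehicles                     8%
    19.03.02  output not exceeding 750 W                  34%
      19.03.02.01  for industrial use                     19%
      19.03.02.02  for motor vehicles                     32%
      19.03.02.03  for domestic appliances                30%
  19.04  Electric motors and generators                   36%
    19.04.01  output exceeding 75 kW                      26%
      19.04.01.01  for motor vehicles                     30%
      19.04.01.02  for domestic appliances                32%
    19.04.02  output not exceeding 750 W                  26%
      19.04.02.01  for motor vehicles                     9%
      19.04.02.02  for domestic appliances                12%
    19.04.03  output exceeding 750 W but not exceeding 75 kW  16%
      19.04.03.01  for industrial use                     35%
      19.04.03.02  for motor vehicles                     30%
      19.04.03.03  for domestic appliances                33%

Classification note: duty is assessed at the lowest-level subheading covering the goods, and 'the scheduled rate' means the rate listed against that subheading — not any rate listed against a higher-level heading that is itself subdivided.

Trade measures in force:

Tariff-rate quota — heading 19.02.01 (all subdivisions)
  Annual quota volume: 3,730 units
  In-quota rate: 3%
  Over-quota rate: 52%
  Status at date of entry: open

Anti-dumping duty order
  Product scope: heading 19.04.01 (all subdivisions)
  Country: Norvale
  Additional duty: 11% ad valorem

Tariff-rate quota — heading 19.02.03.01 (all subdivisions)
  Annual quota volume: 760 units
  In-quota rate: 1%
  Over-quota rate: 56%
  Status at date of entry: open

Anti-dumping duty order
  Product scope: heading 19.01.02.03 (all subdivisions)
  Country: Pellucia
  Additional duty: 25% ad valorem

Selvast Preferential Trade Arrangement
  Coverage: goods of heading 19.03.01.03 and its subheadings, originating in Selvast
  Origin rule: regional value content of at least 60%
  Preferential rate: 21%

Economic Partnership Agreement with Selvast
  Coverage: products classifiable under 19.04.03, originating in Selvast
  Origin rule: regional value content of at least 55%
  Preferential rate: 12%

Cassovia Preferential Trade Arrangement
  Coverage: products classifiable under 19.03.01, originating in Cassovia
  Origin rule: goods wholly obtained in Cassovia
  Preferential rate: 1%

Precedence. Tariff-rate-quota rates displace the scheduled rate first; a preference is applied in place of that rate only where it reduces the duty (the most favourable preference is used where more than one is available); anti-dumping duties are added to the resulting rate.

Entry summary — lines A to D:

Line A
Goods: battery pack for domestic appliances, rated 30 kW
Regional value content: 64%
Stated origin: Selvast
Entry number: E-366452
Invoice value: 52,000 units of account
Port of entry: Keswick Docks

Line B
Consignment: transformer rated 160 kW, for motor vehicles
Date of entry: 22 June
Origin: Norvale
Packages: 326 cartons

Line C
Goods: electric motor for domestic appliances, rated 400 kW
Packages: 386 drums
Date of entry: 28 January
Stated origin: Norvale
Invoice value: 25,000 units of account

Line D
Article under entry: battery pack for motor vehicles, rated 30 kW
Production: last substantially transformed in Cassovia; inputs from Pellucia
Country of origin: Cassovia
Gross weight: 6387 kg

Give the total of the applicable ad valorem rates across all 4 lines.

Line A: battery pack → 19.03; rated 30 kW → 19.03.01; for domestic appliances → 19.03.01.02. Scheduled 14%. Selvast agreement on 19.03.01.03: 19.03.01.02 not covered; Selvast agreement on 19.04.03: 19.03.01.02 not covered. → 14%.
Line B: transformer → 19.02; rated 160 kW → 19.02.03; for motor vehicles → 19.02.03.01. Scheduled 35%. quota on 19.02.03.01 open → in-quota 1%. → 1%.
Line C: electric motor → 19.04; rated 400 kW → 19.04.01; for domestic appliances → 19.04.01.02. Scheduled 32%. anti-dumping (Norvale, 19.04.01): +11%; total 32% + 11% = 43%. → 43%.
Line D: battery pack → 19.03; rated 30 kW → 19.03.01; for motor vehicles → 19.03.01.03. Scheduled 8%. Cassovia agreement on 19.03.01: not wholly obtained. → 8%.
Sum: 14% + 1% + 43% + 8% = 66%.

66%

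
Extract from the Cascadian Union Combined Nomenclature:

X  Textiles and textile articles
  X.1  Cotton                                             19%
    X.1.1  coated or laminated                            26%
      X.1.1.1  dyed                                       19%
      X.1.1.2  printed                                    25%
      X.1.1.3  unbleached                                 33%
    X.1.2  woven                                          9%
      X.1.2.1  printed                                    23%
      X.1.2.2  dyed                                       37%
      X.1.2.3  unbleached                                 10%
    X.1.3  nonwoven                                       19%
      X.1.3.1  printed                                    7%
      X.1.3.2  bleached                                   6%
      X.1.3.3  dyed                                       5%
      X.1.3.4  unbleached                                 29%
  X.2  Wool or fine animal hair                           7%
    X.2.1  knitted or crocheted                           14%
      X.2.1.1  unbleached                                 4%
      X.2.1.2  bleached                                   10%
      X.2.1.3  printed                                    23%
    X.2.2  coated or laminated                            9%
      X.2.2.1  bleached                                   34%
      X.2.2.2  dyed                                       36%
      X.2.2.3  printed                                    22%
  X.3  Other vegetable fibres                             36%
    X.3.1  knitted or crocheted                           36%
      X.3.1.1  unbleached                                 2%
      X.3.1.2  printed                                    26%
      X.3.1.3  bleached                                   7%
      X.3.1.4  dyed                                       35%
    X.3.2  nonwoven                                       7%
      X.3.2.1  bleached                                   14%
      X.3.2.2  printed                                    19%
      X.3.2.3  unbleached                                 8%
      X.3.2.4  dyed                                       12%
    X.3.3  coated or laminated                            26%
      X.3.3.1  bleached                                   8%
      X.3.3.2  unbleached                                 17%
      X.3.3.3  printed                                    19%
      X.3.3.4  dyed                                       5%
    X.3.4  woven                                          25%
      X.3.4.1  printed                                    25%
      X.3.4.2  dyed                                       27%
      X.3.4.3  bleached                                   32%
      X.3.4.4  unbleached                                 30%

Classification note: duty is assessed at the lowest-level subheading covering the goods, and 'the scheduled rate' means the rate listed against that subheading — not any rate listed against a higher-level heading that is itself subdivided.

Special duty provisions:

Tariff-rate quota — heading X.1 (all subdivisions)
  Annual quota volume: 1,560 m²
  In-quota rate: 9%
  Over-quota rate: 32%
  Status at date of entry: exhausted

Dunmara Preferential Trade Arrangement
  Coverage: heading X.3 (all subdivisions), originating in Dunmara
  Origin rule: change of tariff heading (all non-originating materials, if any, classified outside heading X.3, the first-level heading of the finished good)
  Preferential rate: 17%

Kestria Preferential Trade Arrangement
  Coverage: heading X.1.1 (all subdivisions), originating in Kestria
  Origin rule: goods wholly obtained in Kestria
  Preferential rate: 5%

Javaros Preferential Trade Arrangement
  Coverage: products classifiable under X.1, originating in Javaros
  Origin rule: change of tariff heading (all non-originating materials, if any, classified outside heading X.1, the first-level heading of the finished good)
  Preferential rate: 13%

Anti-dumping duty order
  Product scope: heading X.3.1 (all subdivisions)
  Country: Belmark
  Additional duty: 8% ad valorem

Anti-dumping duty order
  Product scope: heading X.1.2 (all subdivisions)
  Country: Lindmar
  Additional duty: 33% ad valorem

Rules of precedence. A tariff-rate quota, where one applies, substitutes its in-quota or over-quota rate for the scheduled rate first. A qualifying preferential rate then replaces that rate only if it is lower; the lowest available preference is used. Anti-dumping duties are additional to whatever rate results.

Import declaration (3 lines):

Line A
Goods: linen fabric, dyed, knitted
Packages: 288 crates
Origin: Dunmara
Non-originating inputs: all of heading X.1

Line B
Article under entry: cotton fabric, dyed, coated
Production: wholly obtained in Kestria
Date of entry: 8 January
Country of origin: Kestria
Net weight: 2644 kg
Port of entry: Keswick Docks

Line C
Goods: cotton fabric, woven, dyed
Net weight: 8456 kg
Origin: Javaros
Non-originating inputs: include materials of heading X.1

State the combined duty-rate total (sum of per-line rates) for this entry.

54%

Line A: linen → X.3; knitted → X.3.1; dyed → X.3.1.4. Scheduled 35%. Dunmara agreement on X.3: CTH met → 17% available; preferential 17%. → 17%.
Line B: cotton → X.1; coated → X.1.1; dyed → X.1.1.1. Scheduled 19%. quota on X.1 exhausted → over-quota 32%; Kestria agreement on X.1.1: wholly obtained → 5% available; preferential 5%. → 5%.
Line C: cotton → X.1; woven → X.1.2; dyed → X.1.2.2. Scheduled 37%. quota on X.1 exhausted → over-quota 32%; Javaros agreement on X.1: CTH not met. → 32%.
Sum: 17% + 5% + 32% = 54%.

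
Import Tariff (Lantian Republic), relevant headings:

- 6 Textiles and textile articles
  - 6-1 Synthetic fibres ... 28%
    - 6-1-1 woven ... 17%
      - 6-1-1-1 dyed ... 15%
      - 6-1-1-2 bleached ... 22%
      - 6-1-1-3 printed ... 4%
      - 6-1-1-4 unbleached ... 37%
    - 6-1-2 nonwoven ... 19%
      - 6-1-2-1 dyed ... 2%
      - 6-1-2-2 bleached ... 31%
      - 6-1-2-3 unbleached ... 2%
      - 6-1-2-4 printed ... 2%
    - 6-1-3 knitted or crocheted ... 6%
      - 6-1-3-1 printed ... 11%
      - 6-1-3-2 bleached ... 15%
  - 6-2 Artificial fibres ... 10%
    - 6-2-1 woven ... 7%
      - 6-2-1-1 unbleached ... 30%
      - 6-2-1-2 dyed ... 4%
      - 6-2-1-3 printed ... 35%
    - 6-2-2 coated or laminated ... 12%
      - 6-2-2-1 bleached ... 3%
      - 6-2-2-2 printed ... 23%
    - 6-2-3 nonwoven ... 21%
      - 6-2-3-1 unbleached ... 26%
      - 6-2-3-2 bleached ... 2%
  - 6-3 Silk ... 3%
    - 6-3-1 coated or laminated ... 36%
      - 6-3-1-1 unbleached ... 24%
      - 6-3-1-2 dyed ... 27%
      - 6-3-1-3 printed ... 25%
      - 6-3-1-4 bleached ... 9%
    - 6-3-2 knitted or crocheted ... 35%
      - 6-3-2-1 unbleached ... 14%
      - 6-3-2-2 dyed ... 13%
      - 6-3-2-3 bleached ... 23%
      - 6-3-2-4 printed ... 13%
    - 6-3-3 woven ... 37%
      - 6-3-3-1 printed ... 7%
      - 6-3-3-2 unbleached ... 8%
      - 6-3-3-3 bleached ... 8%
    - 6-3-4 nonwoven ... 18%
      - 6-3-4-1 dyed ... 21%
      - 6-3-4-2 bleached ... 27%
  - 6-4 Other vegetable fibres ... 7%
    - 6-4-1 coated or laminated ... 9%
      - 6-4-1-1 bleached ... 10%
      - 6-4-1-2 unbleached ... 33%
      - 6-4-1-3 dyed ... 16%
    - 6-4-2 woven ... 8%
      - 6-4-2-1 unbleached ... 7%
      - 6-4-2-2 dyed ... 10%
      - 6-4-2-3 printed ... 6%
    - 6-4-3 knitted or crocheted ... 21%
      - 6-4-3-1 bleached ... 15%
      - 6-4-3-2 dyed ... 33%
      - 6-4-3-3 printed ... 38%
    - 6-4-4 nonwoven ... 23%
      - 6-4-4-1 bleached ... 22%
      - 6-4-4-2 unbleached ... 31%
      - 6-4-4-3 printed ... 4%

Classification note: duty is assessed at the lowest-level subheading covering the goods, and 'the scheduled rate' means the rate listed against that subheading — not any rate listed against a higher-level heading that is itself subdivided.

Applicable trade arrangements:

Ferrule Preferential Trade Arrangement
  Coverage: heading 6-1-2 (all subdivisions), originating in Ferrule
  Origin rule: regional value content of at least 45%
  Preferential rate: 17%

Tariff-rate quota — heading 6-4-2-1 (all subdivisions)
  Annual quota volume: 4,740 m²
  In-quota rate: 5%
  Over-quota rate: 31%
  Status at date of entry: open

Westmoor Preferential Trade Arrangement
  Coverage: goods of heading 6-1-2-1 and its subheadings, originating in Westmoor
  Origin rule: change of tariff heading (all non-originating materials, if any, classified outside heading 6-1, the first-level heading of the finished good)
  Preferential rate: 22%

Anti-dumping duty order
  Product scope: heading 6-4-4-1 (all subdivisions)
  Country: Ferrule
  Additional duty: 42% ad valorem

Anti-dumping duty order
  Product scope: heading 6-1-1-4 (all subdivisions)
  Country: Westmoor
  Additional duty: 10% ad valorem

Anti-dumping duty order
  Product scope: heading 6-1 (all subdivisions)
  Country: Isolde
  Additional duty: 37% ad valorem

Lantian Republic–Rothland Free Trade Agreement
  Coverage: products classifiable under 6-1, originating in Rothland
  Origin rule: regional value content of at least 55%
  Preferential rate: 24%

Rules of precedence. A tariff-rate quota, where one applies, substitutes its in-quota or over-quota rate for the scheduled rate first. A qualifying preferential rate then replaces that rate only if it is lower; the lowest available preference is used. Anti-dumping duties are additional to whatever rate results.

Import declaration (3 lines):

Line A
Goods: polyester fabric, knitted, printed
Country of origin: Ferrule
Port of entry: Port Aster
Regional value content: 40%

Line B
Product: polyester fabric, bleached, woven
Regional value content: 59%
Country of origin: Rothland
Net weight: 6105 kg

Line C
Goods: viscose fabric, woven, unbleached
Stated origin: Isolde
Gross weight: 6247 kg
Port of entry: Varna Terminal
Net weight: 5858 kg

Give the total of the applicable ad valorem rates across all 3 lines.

63%

Line A: polyester → 6-1; knitted → 6-1-3; printed → 6-1-3-1. Scheduled 11%. Ferrule agreement on 6-1-2: 6-1-3-1 not covered. → 11%.
Line B: polyester → 6-1; woven → 6-1-1; bleached → 6-1-1-2. Scheduled 22%. Rothland agreement on 6-1: RVC ≥ 55% → 24% available; preference 24% not lower than 22% → no reduction. → 22%.
Line C: viscose → 6-2; woven → 6-2-1; unbleached → 6-2-1-1. Scheduled 30%. No special measure applies. → 30%.
Sum: 11% + 22% + 30% = 63%.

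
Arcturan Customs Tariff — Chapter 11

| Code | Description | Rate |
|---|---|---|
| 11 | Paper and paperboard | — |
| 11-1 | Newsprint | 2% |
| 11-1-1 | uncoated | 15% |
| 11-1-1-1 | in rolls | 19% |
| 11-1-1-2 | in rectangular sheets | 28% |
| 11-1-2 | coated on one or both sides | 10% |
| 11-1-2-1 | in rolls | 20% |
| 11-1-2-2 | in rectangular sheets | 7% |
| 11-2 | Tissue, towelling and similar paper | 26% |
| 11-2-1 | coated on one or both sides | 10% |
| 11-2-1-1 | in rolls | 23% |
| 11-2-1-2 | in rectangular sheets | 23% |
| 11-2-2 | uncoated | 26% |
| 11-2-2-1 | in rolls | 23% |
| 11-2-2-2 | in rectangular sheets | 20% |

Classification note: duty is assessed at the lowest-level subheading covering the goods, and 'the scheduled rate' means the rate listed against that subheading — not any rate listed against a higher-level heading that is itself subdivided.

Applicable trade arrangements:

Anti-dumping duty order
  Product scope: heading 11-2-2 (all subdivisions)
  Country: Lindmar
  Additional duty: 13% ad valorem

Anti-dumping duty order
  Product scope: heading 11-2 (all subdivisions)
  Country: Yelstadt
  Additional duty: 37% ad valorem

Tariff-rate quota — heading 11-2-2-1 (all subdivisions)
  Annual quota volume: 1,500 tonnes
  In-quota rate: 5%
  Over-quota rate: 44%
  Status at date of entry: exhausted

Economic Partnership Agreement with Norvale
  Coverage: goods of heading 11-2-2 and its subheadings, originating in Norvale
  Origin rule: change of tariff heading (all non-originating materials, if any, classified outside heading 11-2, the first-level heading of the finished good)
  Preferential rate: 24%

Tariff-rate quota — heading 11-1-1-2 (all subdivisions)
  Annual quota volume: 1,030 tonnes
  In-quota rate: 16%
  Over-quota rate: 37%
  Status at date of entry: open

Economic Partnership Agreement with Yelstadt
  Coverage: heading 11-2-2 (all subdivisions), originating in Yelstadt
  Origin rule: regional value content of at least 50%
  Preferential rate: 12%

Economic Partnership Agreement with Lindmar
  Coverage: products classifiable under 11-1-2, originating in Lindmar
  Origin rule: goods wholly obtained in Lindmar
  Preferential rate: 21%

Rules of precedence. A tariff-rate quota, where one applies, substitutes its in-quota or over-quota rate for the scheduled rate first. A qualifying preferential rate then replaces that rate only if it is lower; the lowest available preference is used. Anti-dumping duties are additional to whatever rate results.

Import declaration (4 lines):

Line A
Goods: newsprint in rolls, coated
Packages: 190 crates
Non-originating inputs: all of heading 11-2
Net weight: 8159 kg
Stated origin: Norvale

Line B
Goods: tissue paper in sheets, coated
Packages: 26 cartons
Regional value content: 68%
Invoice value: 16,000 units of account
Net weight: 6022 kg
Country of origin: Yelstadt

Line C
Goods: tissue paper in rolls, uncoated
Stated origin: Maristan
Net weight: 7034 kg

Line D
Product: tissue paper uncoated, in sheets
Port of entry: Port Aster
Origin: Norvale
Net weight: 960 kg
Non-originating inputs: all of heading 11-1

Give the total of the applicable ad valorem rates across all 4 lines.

Line A: newsprint → 11-1; coated → 11-1-2; in rolls → 11-1-2-1. Scheduled 20%. Norvale agreement on 11-2-2: 11-1-2-1 not covered. → 20%.
Line B: tissue paper → 11-2; coated → 11-2-1; in sheets → 11-2-1-2. Scheduled 23%. Yelstadt agreement on 11-2-2: 11-2-1-2 not covered; anti-dumping (Yelstadt, 11-2): +37%; total 23% + 37% = 60%. → 60%.
Line C: tissue paper → 11-2; uncoated → 11-2-2; in rolls → 11-2-2-1. Scheduled 23%. quota on 11-2-2-1 exhausted → over-quota 44%. → 44%.
Line D: tissue paper → 11-2; uncoated → 11-2-2; in sheets → 11-2-2-2. Scheduled 20%. Norvale agreement on 11-2-2: CTH met → 24% available; preference 24% not lower than 20% → no reduction. → 20%.
Sum: 20% + 60% + 44% + 20% = 144%.

144%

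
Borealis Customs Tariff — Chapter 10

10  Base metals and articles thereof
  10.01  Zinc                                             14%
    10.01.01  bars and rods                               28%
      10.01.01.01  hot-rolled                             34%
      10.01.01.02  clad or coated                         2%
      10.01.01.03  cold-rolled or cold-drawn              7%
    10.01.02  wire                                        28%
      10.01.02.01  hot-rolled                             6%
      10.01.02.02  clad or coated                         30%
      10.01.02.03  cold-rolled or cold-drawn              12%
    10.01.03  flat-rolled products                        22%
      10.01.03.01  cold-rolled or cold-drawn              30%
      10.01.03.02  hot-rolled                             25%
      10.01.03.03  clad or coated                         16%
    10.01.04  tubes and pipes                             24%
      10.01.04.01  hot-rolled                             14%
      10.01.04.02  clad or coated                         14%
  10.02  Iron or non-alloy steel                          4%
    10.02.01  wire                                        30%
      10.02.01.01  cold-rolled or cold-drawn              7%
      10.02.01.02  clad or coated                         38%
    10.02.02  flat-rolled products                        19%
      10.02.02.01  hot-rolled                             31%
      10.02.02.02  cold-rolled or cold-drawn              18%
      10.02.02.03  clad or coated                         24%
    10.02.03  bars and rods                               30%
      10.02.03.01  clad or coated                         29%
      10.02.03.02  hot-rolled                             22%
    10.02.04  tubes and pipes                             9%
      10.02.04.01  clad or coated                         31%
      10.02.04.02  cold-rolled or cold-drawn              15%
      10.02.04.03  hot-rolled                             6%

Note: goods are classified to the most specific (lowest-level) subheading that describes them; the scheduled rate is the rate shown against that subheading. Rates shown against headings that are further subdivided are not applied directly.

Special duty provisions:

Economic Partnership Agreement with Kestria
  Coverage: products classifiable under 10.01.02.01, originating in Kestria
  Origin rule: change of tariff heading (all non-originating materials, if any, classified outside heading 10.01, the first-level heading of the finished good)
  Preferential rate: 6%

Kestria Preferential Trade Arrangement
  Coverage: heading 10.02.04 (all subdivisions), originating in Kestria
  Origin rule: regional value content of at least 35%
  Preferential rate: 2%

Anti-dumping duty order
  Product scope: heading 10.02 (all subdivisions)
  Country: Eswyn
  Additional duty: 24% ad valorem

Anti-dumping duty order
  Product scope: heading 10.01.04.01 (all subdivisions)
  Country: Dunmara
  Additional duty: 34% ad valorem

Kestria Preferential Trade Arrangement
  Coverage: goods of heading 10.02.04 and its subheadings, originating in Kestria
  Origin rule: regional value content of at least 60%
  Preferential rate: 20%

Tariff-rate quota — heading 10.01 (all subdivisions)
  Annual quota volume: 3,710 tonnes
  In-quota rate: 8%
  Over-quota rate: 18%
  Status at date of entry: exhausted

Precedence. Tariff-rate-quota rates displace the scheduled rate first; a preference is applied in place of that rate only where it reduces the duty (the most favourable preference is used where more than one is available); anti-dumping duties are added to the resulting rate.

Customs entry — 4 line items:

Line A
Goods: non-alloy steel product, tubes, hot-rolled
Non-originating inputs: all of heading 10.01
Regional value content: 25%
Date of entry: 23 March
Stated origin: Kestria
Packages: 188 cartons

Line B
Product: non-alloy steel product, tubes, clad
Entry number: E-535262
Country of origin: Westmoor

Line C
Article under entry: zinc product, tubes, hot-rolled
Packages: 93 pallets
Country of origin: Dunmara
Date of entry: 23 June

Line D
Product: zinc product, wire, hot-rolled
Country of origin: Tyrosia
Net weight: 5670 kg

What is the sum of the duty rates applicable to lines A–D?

107%

Line A: non-alloy steel → 10.02; tubes → 10.02.04; hot-rolled → 10.02.04.03. Scheduled 6%. Kestria agreement on 10.01.02.01: 10.02.04.03 not covered; Kestria agreement on 10.02.04: RVC < 35%; Kestria agreement on 10.02.04: RVC < 60%. → 6%.
Line B: non-alloy steel → 10.02; tubes → 10.02.04; clad → 10.02.04.01. Scheduled 31%. No special measure applies. → 31%.
Line C: zinc → 10.01; tubes → 10.01.04; hot-rolled → 10.01.04.01. Scheduled 14%. quota on 10.01 exhausted → over-quota 18%; anti-dumping (Dunmara, 10.01.04.01): +34%; total 18% + 34% = 52%. → 52%.
Line D: zinc → 10.01; wire → 10.01.02; hot-rolled → 10.01.02.01. Scheduled 6%. quota on 10.01 exhausted → over-quota 18%. → 18%.
Sum: 6% + 31% + 52% + 18% = 107%.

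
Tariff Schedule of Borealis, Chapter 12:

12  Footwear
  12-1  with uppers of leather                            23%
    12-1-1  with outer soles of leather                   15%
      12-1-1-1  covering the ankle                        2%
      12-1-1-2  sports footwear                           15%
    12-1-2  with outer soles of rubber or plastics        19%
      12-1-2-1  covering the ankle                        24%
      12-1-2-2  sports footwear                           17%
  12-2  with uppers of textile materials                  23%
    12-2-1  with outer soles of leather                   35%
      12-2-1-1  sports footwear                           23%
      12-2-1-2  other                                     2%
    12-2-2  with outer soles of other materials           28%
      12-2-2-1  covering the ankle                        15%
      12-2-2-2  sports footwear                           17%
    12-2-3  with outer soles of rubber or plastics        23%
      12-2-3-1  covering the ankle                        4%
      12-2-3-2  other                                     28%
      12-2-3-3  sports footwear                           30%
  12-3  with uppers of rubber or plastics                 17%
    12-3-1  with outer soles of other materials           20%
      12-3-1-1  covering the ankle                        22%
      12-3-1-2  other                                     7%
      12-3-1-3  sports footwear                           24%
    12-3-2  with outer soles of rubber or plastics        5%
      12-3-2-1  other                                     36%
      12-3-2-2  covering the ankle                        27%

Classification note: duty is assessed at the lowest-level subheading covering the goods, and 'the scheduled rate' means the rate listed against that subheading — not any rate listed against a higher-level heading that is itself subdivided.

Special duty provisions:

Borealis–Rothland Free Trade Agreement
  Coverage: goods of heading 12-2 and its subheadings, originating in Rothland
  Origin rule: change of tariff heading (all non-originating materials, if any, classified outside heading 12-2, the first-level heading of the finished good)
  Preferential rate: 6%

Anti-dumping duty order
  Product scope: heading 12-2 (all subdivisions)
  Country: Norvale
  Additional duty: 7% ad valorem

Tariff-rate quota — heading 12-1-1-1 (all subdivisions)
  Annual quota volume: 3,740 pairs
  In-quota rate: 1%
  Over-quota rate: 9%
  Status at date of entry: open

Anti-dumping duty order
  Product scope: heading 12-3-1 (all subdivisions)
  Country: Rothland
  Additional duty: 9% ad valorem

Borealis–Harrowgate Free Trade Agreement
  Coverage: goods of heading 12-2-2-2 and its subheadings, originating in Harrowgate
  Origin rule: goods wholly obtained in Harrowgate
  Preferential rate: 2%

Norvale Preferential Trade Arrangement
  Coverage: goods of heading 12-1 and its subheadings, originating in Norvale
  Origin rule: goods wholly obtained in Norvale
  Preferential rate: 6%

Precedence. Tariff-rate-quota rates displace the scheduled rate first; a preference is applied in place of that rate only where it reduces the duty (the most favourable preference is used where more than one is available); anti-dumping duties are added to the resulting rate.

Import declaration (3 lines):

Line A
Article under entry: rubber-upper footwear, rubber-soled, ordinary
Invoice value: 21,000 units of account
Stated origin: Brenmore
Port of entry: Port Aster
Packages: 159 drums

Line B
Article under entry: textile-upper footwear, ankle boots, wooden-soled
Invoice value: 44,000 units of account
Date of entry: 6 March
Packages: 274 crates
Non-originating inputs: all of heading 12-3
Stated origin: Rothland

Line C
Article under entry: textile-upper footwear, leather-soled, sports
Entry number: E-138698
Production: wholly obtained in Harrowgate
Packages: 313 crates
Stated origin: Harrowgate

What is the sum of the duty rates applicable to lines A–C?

65%

Line A: rubber-upper → 12-3; rubber-soled → 12-3-2; ordinary → 12-3-2-1. Scheduled 36%. No special measure applies. → 36%.
Line B: textile-upper → 12-2; wooden-soled → 12-2-2; ankle boots → 12-2-2-1. Scheduled 15%. Rothland agreement on 12-2: CTH met → 6% available; preferential 6%. → 6%.
Line C: textile-upper → 12-2; leather-soled → 12-2-1; sports → 12-2-1-1. Scheduled 23%. Harrowgate agreement on 12-2-2-2: 12-2-1-1 not covered. → 23%.
Sum: 36% + 6% + 23% = 65%.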